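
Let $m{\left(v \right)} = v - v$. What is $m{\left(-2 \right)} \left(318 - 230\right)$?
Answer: $0$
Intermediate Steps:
$m{\left(v \right)} = 0$
$m{\left(-2 \right)} \left(318 - 230\right) = 0 \left(318 - 230\right) = 0 \cdot 88 = 0$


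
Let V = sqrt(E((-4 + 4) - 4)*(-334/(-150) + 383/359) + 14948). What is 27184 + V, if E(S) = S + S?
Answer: 27184 + 2*sqrt(108175354413)/5385 ≈ 27306.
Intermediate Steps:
E(S) = 2*S
V = 2*sqrt(108175354413)/5385 (V = sqrt((2*((-4 + 4) - 4))*(-334/(-150) + 383/359) + 14948) = sqrt((2*(0 - 4))*(-334*(-1/150) + 383*(1/359)) + 14948) = sqrt((2*(-4))*(167/75 + 383/359) + 14948) = sqrt(-8*88678/26925 + 14948) = sqrt(-709424/26925 + 14948) = sqrt(401765476/26925) = 2*sqrt(108175354413)/5385 ≈ 122.15)
27184 + V = 27184 + 2*sqrt(108175354413)/5385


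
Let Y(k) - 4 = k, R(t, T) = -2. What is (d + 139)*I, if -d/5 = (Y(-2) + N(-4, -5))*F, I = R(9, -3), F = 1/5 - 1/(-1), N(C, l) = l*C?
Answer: -14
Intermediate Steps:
Y(k) = 4 + k
N(C, l) = C*l
F = 6/5 (F = 1*(⅕) - 1*(-1) = ⅕ + 1 = 6/5 ≈ 1.2000)
I = -2
d = -132 (d = -5*((4 - 2) - 4*(-5))*6/5 = -5*(2 + 20)*6/5 = -110*6/5 = -5*132/5 = -132)
(d + 139)*I = (-132 + 139)*(-2) = 7*(-2) = -14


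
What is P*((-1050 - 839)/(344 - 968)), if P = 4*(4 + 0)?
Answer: 1889/39 ≈ 48.436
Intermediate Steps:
P = 16 (P = 4*4 = 16)
P*((-1050 - 839)/(344 - 968)) = 16*((-1050 - 839)/(344 - 968)) = 16*(-1889/(-624)) = 16*(-1889*(-1/624)) = 16*(1889/624) = 1889/39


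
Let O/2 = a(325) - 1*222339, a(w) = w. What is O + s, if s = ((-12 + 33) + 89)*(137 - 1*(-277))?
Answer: -398488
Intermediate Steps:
s = 45540 (s = (21 + 89)*(137 + 277) = 110*414 = 45540)
O = -444028 (O = 2*(325 - 1*222339) = 2*(325 - 222339) = 2*(-222014) = -444028)
O + s = -444028 + 45540 = -398488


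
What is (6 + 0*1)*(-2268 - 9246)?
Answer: -69084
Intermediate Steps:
(6 + 0*1)*(-2268 - 9246) = (6 + 0)*(-11514) = 6*(-11514) = -69084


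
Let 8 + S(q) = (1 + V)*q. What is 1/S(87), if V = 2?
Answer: 1/253 ≈ 0.0039526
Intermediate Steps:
S(q) = -8 + 3*q (S(q) = -8 + (1 + 2)*q = -8 + 3*q)
1/S(87) = 1/(-8 + 3*87) = 1/(-8 + 261) = 1/253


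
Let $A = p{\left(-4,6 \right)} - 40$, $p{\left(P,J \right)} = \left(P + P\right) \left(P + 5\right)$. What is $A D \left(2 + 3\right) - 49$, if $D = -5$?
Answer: $1151$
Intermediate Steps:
$p{\left(P,J \right)} = 2 P \left(5 + P\right)$
$A = -48$ ($A = 2 \left(-4\right) \left(5 - 4\right) - 40 = 2 \left(-4\right) 1 - 40 = -8 - 40 = -48$)
$A D \left(2 + 3\right) - 49 = - 48 \left(- 5 \left(2 + 3\right)\right) - 49 = - 48 \left(\left(-5\right) 5\right) - 49 = \left(-48\right) \left(-25\right) - 49 = 1200 - 49 = 1151$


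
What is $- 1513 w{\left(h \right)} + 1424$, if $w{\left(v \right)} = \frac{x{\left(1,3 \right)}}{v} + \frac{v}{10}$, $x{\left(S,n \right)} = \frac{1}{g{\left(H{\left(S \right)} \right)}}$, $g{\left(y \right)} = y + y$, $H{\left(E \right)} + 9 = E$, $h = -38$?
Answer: $\frac{21799571}{3040} \approx 7170.9$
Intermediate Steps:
$H{\left(E \right)} = -9 + E$
$g{\left(y \right)} = 2 y$
$x{\left(S,n \right)} = \frac{1}{-18 + 2 S}$ ($x{\left(S,n \right)} = \frac{1}{2 \left(-9 + S\right)} = \frac{1}{-18 + 2 S}$)
$w{\left(v \right)} = - \frac{1}{16 v} + \frac{v}{10}$ ($w{\left(v \right)} = \frac{\frac{1}{2} \frac{1}{-9 + 1}}{v} + \frac{v}{10} = \frac{\frac{1}{2} \frac{1}{-8}}{v} + v \frac{1}{10} = \frac{\frac{1}{2} \left(- \frac{1}{8}\right)}{v} + \frac{v}{10} = - \frac{1}{16 v} + \frac{v}{10}$)
$- 1513 w{\left(h \right)} + 1424 = - 1513 \left(- \frac{1}{16 \left(-38\right)} + \frac{1}{10} \left(-38\right)\right) + 1424 = - 1513 \left(\left(- \frac{1}{16}\right) \left(- \frac{1}{38}\right) - \frac{19}{5}\right) + 1424 = - 1513 \left(\frac{1}{608} - \frac{19}{5}\right) + 1424 = \left(-1513\right) \left(- \frac{11547}{3040}\right) + 1424 = \frac{17470611}{3040} + 1424 = \frac{21799571}{3040}$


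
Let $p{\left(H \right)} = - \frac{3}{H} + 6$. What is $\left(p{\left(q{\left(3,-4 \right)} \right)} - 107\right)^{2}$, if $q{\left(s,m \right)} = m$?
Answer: $\frac{160801}{16} \approx 10050.0$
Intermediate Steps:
$p{\left(H \right)} = 6 - \frac{3}{H}$
$\left(p{\left(q{\left(3,-4 \right)} \right)} - 107\right)^{2} = \left(\left(6 - \frac{3}{-4}\right) - 107\right)^{2} = \left(\left(6 - - \frac{3}{4}\right) - 107\right)^{2} = \left(\left(6 + \frac{3}{4}\right) - 107\right)^{2} = \left(\frac{27}{4} - 107\right)^{2} = \left(- \frac{401}{4}\right)^{2} = \frac{160801}{16}$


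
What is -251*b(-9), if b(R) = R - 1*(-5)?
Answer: 1004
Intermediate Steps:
b(R) = 5 + R (b(R) = R + 5 = 5 + R)
-251*b(-9) = -251*(5 - 9) = -251*(-4) = 1004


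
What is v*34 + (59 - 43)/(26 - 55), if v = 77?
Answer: 75906/29 ≈ 2617.4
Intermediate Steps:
v*34 + (59 - 43)/(26 - 55) = 77*34 + (59 - 43)/(26 - 55) = 2618 + 16/(-29) = 2618 + 16*(-1/29) = 2618 - 16/29 = 75906/29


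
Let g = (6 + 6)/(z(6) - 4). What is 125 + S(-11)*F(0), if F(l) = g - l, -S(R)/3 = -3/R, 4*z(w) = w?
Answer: 7091/55 ≈ 128.93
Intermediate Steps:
z(w) = w/4
g = -24/5 (g = (6 + 6)/((¼)*6 - 4) = 12/(3/2 - 4) = 12/(-5/2) = 12*(-⅖) = -24/5 ≈ -4.8000)
S(R) = 9/R (S(R) = -(-9)/R = 9/R)
F(l) = -24/5 - l
125 + S(-11)*F(0) = 125 + (9/(-11))*(-24/5 - 1*0) = 125 + (9*(-1/11))*(-24/5 + 0) = 125 - 9/11*(-24/5) = 125 + 216/55 = 7091/55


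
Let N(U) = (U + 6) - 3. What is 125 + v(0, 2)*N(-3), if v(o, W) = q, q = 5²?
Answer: 125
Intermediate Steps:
q = 25
N(U) = 3 + U (N(U) = (6 + U) - 3 = 3 + U)
v(o, W) = 25
125 + v(0, 2)*N(-3) = 125 + 25*(3 - 3) = 125 + 25*0 = 125 + 0 = 125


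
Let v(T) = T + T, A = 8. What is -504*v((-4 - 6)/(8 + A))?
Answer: 630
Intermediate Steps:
v(T) = 2*T
-504*v((-4 - 6)/(8 + A)) = -1008*(-4 - 6)/(8 + 8) = -1008*(-10/16) = -1008*(-10*1/16) = -1008*(-5)/8 = -504*(-5/4) = 630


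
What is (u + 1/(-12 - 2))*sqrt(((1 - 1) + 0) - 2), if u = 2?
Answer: 27*I*sqrt(2)/14 ≈ 2.7274*I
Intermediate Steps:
(u + 1/(-12 - 2))*sqrt(((1 - 1) + 0) - 2) = (2 + 1/(-12 - 2))*sqrt(((1 - 1) + 0) - 2) = (2 + 1/(-14))*sqrt((0 + 0) - 2) = (2 - 1/14)*sqrt(0 - 2) = 27*sqrt(-2)/14 = 27*(I*sqrt(2))/14 = 27*I*sqrt(2)/14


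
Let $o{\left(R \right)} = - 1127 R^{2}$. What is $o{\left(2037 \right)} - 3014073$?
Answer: $-4679352936$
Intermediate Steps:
$o{\left(2037 \right)} - 3014073 = - 1127 \cdot 2037^{2} - 3014073 = \left(-1127\right) 4149369 - 3014073 = -4676338863 - 3014073 = -4679352936$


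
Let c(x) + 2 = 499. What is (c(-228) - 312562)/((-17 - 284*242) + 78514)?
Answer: -312065/9769 ≈ -31.944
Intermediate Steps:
c(x) = 497 (c(x) = -2 + 499 = 497)
(c(-228) - 312562)/((-17 - 284*242) + 78514) = (497 - 312562)/((-17 - 284*242) + 78514) = -312065/((-17 - 68728) + 78514) = -312065/(-68745 + 78514) = -312065/9769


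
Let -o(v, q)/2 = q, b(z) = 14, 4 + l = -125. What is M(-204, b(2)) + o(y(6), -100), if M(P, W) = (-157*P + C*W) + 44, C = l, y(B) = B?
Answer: 30466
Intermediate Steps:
l = -129 (l = -4 - 125 = -129)
C = -129
o(v, q) = -2*q
M(P, W) = 44 - 157*P - 129*W (M(P, W) = (-157*P - 129*W) + 44 = 44 - 157*P - 129*W)
M(-204, b(2)) + o(y(6), -100) = (44 - 157*(-204) - 129*14) - 2*(-100) = (44 + 32028 - 1806) + 200 = 30266 + 200 = 30466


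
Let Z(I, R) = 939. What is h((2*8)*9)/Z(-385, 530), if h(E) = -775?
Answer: -775/939 ≈ -0.82535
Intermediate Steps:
h((2*8)*9)/Z(-385, 530) = -775/939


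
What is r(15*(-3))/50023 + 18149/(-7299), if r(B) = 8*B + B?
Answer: -910823522/365117877 ≈ -2.4946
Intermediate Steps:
r(B) = 9*B
r(15*(-3))/50023 + 18149/(-7299) = (9*(15*(-3)))/50023 + 18149/(-7299) = (9*(-45))*(1/50023) + 18149*(-1/7299) = -405*1/50023 - 18149/7299 = -405/50023 - 18149/7299 = -910823522/365117877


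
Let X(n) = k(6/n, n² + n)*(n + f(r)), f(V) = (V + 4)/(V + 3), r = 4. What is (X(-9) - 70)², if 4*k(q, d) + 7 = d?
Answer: 30636225/784 ≈ 39077.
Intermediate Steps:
k(q, d) = -7/4 + d/4
f(V) = (4 + V)/(3 + V)
X(n) = (8/7 + n)*(-7/4 + n/4 + n²/4) (X(n) = (-7/4 + (n² + n)/4)*(n + (4 + 4)/(3 + 4)) = (-7/4 + (n + n²)/4)*(n + 8/7) = (-7/4 + (n/4 + n²/4))*(n + (⅐)*8) = (-7/4 + n/4 + n²/4)*(n + 8/7) = (-7/4 + n/4 + n²/4)*(8/7 + n) = (8/7 + n)*(-7/4 + n/4 + n²/4))
(X(-9) - 70)² = ((-7 - 9*(1 - 9))*(8 + 7*(-9))/28 - 70)² = ((-7 - 9*(-8))*(8 - 63)/28 - 70)² = ((1/28)*(-7 + 72)*(-55) - 70)² = ((1/28)*65*(-55) - 70)² = (-3575/28 - 70)² = (-5535/28)² = 30636225/784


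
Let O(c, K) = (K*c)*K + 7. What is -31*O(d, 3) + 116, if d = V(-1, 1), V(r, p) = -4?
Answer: 1015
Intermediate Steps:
d = -4
O(c, K) = 7 + c*K² (O(c, K) = c*K² + 7 = 7 + c*K²)
-31*O(d, 3) + 116 = -31*(7 - 4*3²) + 116 = -31*(7 - 4*9) + 116 = -31*(7 - 36) + 116 = -31*(-29) + 116 = 899 + 116 = 1015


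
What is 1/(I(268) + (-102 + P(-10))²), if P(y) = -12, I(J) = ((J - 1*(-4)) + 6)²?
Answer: 1/90280 ≈ 1.1077e-5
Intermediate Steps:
I(J) = (10 + J)² (I(J) = ((J + 4) + 6)² = ((4 + J) + 6)² = (10 + J)²)
1/(I(268) + (-102 + P(-10))²) = 1/((10 + 268)² + (-102 - 12)²) = 1/(278² + (-114)²) = 1/(77284 + 12996) = 1/90280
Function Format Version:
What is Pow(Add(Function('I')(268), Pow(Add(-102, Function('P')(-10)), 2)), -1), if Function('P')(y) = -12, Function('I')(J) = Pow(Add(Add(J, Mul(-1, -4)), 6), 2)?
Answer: Rational(1, 90280) ≈ 1.1077e-5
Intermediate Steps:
Function('I')(J) = Pow(Add(10, J), 2) (Function('I')(J) = Pow(Add(Add(J, 4), 6), 2) = Pow(Add(Add(4, J), 6), 2) = Pow(Add(10, J), 2))
Pow(Add(Function('I')(268), Pow(Add(-102, Function('P')(-10)), 2)), -1) = Pow(Add(Pow(Add(10, 268), 2), Pow(Add(-102, -12), 2)), -1) = Pow(Add(Pow(278, 2), Pow(-114, 2)), -1) = Pow(Add(77284, 12996), -1) = Pow(90280, -1) = Rational(1, 90280)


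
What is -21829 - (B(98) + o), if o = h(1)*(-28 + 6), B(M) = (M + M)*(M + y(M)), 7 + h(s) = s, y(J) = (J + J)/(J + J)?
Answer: -41365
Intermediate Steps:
y(J) = 1 (y(J) = (2*J)/((2*J)) = (2*J)*(1/(2*J)) = 1)
h(s) = -7 + s
B(M) = 2*M*(1 + M) (B(M) = (M + M)*(M + 1) = (2*M)*(1 + M) = 2*M*(1 + M))
o = 132 (o = (-7 + 1)*(-28 + 6) = -6*(-22) = 132)
-21829 - (B(98) + o) = -21829 - (2*98*(1 + 98) + 132) = -21829 - (2*98*99 + 132) = -21829 - (19404 + 132) = -21829 - 1*19536 = -21829 - 19536 = -41365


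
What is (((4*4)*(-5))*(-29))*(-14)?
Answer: -32480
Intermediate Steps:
(((4*4)*(-5))*(-29))*(-14) = ((16*(-5))*(-29))*(-14) = -80*(-29)*(-14) = 2320*(-14) = -32480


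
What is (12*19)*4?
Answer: 912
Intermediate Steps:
(12*19)*4 = 228*4 = 912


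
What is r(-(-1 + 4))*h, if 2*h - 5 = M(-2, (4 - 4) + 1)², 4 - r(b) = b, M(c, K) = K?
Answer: 21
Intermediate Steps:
r(b) = 4 - b
h = 3 (h = 5/2 + ((4 - 4) + 1)²/2 = 5/2 + (0 + 1)²/2 = 5/2 + (½)*1² = 5/2 + (½)*1 = 5/2 + ½ = 3)
r(-(-1 + 4))*h = (4 - (-1)*1*(-1 + 4))*3 = (4 - (-1)*1*3)*3 = (4 - (-1)*3)*3 = (4 - 1*(-3))*3 = (4 + 3)*3 = 7*3 = 21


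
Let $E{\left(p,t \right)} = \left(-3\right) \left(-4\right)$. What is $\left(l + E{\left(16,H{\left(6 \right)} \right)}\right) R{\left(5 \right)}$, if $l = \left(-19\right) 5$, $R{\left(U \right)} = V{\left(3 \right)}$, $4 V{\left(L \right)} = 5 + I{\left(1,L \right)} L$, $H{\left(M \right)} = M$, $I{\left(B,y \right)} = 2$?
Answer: $- \frac{913}{4} \approx -228.25$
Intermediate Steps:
$V{\left(L \right)} = \frac{5}{4} + \frac{L}{2}$ ($V{\left(L \right)} = \frac{5 + 2 L}{4} = \frac{5}{4} + \frac{L}{2}$)
$R{\left(U \right)} = \frac{11}{4}$ ($R{\left(U \right)} = \frac{5}{4} + \frac{1}{2} \cdot 3 = \frac{5}{4} + \frac{3}{2} = \frac{11}{4}$)
$l = -95$
$E{\left(p,t \right)} = 12$
$\left(l + E{\left(16,H{\left(6 \right)} \right)}\right) R{\left(5 \right)} = \left(-95 + 12\right) \frac{11}{4} = \left(-83\right) \frac{11}{4} = - \frac{913}{4}$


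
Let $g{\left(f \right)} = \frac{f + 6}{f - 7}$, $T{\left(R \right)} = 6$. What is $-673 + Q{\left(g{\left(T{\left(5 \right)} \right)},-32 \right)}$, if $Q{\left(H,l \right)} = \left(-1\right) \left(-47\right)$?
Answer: $-626$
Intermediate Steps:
$g{\left(f \right)} = \frac{6 + f}{-7 + f}$
$Q{\left(H,l \right)} = 47$
$-673 + Q{\left(g{\left(T{\left(5 \right)} \right)},-32 \right)} = -673 + 47 = -626$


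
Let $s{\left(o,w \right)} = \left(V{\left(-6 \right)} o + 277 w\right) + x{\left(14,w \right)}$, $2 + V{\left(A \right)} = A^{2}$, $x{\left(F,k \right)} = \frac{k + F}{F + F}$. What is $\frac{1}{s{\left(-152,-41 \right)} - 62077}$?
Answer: $- \frac{28}{2200883} \approx -1.2722 \cdot 10^{-5}$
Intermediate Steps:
$x{\left(F,k \right)} = \frac{F + k}{2 F}$
$V{\left(A \right)} = -2 + A^{2}$
$s{\left(o,w \right)} = \frac{1}{2} + 34 o + \frac{7757 w}{28}$ ($s{\left(o,w \right)} = \left(\left(-2 + \left(-6\right)^{2}\right) o + 277 w\right) + \frac{14 + w}{2 \cdot 14} = \left(\left(-2 + 36\right) o + 277 w\right) + \frac{1}{2} \cdot \frac{1}{14} \left(14 + w\right) = \left(34 o + 277 w\right) + \left(\frac{1}{2} + \frac{w}{28}\right) = \frac{1}{2} + 34 o + \frac{7757 w}{28}$)
$\frac{1}{s{\left(-152,-41 \right)} - 62077} = \frac{1}{\left(\frac{1}{2} + 34 \left(-152\right) + \frac{7757}{28} \left(-41\right)\right) - 62077} = \frac{1}{\left(\frac{1}{2} - 5168 - \frac{318037}{28}\right) - 62077} = \frac{1}{- \frac{462727}{28} - 62077} = \frac{1}{- \frac{2200883}{28}} = - \frac{28}{2200883}$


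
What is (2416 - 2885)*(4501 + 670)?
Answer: -2425199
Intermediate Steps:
(2416 - 2885)*(4501 + 670) = -469*5171 = -2425199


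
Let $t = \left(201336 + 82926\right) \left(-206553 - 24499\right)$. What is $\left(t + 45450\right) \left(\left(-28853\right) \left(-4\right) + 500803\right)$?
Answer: $-40472544075691410$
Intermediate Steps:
$t = -65679303624$ ($t = 284262 \left(-231052\right) = -65679303624$)
$\left(t + 45450\right) \left(\left(-28853\right) \left(-4\right) + 500803\right) = \left(-65679303624 + 45450\right) \left(\left(-28853\right) \left(-4\right) + 500803\right) = - 65679258174 \left(115412 + 500803\right) = \left(-65679258174\right) 616215 = -40472544075691410$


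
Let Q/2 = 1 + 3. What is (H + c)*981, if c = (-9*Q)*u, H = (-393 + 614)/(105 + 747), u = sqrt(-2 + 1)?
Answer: 72267/284 - 70632*I ≈ 254.46 - 70632.0*I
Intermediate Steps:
u = I (u = sqrt(-1) = I ≈ 1.0*I)
Q = 8 (Q = 2*(1 + 3) = 2*4 = 8)
H = 221/852 ≈ 0.25939
c = -72*I (c = (-9*8)*I = -72*I ≈ -72.0*I)
(H + c)*981 = (221/852 - 72*I)*981 = 72267/284 - 70632*I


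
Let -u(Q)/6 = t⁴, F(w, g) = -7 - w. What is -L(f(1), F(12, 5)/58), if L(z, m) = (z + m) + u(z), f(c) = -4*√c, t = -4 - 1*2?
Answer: 451259/58 ≈ 7780.3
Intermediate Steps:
t = -6 (t = -4 - 2 = -6)
u(Q) = -7776 (u(Q) = -6*(-6)⁴ = -6*1296 = -7776)
L(z, m) = -7776 + m + z (L(z, m) = (z + m) - 7776 = (m + z) - 7776 = -7776 + m + z)
-L(f(1), F(12, 5)/58) = -(-7776 + (-7 - 1*12)/58 - 4*√1) = -(-7776 + (-7 - 12)*(1/58) - 4*1) = -(-7776 - 19*1/58 - 4) = -(-7776 - 19/58 - 4) = -1*(-451259/58) = 451259/58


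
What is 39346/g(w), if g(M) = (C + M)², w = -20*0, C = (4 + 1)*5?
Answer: 39346/625 ≈ 62.954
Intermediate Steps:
C = 25 (C = 5*5 = 25)
w = 0
g(M) = (25 + M)²
39346/g(w) = 39346/((25 + 0)²) = 39346/(25²) = 39346/625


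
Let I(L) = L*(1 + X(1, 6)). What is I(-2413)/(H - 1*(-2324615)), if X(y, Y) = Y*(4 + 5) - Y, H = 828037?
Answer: -118237/3152652 ≈ -0.037504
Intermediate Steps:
X(y, Y) = 8*Y (X(y, Y) = Y*9 - Y = 9*Y - Y = 8*Y)
I(L) = 49*L (I(L) = L*(1 + 8*6) = L*(1 + 48) = L*49 = 49*L)
I(-2413)/(H - 1*(-2324615)) = (49*(-2413))/(828037 - 1*(-2324615)) = -118237/(828037 + 2324615) = -118237/3152652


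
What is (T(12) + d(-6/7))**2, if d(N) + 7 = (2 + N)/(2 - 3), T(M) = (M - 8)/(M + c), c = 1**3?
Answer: 508369/8281 ≈ 61.390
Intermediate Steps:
c = 1
T(M) = (-8 + M)/(1 + M) (T(M) = (M - 8)/(M + 1) = (-8 + M)/(1 + M))
d(N) = -9 - N (d(N) = -7 + (2 + N)/(2 - 3) = -7 + (2 + N)/(-1) = -7 + (2 + N)*(-1) = -7 + (-2 - N) = -9 - N)
(T(12) + d(-6/7))**2 = ((-8 + 12)/(1 + 12) + (-9 - (-6)/7))**2 = (4/13 + (-9 - (-6)/7))**2 = ((1/13)*4 + (-9 - 1*(-6/7)))**2 = (4/13 + (-9 + 6/7))**2 = (4/13 - 57/7)**2 = (-713/91)**2 = 508369/8281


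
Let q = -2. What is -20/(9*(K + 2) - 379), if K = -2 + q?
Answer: 20/397 ≈ 0.050378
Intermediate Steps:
K = -4 (K = -2 - 2 = -4)
-20/(9*(K + 2) - 379) = -20/(9*(-4 + 2) - 379) = -20/(9*(-2) - 379) = -20/(-18 - 379) = -20/(-397) = -20*(-1/397) = 20/397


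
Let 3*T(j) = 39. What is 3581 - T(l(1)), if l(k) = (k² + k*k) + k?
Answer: 3568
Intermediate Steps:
l(k) = k + 2*k² (l(k) = (k² + k²) + k = 2*k² + k = k + 2*k²)
T(j) = 13 (T(j) = (⅓)*39 = 13)
3581 - T(l(1)) = 3581 - 1*13 = 3581 - 13 = 3568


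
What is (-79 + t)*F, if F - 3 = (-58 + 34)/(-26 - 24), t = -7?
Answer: -7482/25 ≈ -299.28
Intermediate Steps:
F = 87/25 (F = 3 + (-58 + 34)/(-26 - 24) = 3 - 24/(-50) = 3 - 24*(-1/50) = 3 + 12/25 = 87/25 ≈ 3.4800)
(-79 + t)*F = (-79 - 7)*(87/25) = -86*87/25 = -7482/25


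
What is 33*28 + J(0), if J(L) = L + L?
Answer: 924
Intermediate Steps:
J(L) = 2*L
33*28 + J(0) = 33*28 + 2*0 = 924 + 0 = 924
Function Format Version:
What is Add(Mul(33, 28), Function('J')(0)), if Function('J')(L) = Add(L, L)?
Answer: 924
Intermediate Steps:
Function('J')(L) = Mul(2, L)
Add(Mul(33, 28), Function('J')(0)) = Add(Mul(33, 28), Mul(2, 0)) = Add(924, 0) = 924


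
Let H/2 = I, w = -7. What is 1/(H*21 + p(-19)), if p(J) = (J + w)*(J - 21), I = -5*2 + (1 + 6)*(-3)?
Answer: -1/262 ≈ -0.0038168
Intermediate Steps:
I = -31 (I = -10 + 7*(-3) = -10 - 21 = -31)
p(J) = (-21 + J)*(-7 + J) (p(J) = (J - 7)*(J - 21) = (-7 + J)*(-21 + J) = (-21 + J)*(-7 + J))
H = -62 (H = 2*(-31) = -62)
1/(H*21 + p(-19)) = 1/(-62*21 + (147 + (-19)² - 28*(-19))) = 1/(-1302 + (147 + 361 + 532)) = 1/(-1302 + 1040) = 1/(-262) = -1/262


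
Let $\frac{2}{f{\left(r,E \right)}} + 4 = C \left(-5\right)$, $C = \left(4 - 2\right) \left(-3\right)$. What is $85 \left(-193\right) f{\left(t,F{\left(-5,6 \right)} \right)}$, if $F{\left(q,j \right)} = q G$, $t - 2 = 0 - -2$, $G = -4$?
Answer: $- \frac{16405}{13} \approx -1261.9$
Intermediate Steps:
$t = 4$ ($t = 2 + \left(0 - -2\right) = 2 + \left(0 + 2\right) = 2 + 2 = 4$)
$F{\left(q,j \right)} = - 4 q$ ($F{\left(q,j \right)} = q \left(-4\right) = - 4 q$)
$C = -6$ ($C = 2 \left(-3\right) = -6$)
$f{\left(r,E \right)} = \frac{1}{13}$ ($f{\left(r,E \right)} = \frac{2}{-4 - -30} = \frac{2}{-4 + 30} = \frac{2}{26} = 2 \cdot \frac{1}{26} = \frac{1}{13}$)
$85 \left(-193\right) f{\left(t,F{\left(-5,6 \right)} \right)} = 85 \left(-193\right) \frac{1}{13} = \left(-16405\right) \frac{1}{13} = - \frac{16405}{13}$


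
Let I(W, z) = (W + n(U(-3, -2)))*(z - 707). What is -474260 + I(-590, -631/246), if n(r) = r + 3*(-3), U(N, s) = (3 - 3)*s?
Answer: -12110713/246 ≈ -49231.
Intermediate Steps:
U(N, s) = 0 (U(N, s) = 0*s = 0)
n(r) = -9 + r (n(r) = r - 9 = -9 + r)
I(W, z) = (-707 + z)*(-9 + W) (I(W, z) = (W + (-9 + 0))*(z - 707) = (W - 9)*(-707 + z) = (-9 + W)*(-707 + z) = (-707 + z)*(-9 + W))
-474260 + I(-590, -631/246) = -474260 + (6363 - 707*(-590) - (-5679)/246 - (-372290)/246) = -474260 + (6363 + 417130 - (-5679)/246 - (-372290)/246) = -474260 + (6363 + 417130 - 9*(-631/246) - 590*(-631/246)) = -474260 + (6363 + 417130 + 1893/82 + 186145/123) = -474260 + 104557247/246 = -12110713/246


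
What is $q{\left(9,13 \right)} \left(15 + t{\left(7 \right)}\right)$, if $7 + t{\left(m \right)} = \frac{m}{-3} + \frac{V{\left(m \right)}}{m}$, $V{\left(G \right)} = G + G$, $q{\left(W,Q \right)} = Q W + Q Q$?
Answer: $\frac{6578}{3} \approx 2192.7$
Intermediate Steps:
$q{\left(W,Q \right)} = Q^{2} + Q W$ ($q{\left(W,Q \right)} = Q W + Q^{2} = Q^{2} + Q W$)
$V{\left(G \right)} = 2 G$
$t{\left(m \right)} = -5 - \frac{m}{3}$ ($t{\left(m \right)} = -7 + \left(\frac{m}{-3} + \frac{2 m}{m}\right) = -7 + \left(m \left(- \frac{1}{3}\right) + 2\right) = -7 - \left(-2 + \frac{m}{3}\right) = -5 - \frac{m}{3}$)
$q{\left(9,13 \right)} \left(15 + t{\left(7 \right)}\right) = 13 \left(13 + 9\right) \left(15 - \frac{22}{3}\right) = 13 \cdot 22 \left(15 - \frac{22}{3}\right) = 286 \left(15 - \frac{22}{3}\right) = 286 \cdot \frac{23}{3} = \frac{6578}{3}$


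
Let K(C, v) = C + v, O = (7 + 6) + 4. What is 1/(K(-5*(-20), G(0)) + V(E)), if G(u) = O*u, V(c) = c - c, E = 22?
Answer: 1/100 ≈ 0.010000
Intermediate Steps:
O = 17 (O = 13 + 4 = 17)
V(c) = 0
G(u) = 17*u
1/(K(-5*(-20), G(0)) + V(E)) = 1/((-5*(-20) + 17*0) + 0) = 1/((100 + 0) + 0) = 1/(100 + 0) = 1/100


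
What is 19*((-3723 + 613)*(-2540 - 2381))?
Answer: 290781890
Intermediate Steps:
19*((-3723 + 613)*(-2540 - 2381)) = 19*(-3110*(-4921)) = 19*15304310 = 290781890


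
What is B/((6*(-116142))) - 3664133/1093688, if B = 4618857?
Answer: -633745573661/63511555848 ≈ -9.9784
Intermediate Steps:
B/((6*(-116142))) - 3664133/1093688 = 4618857/((6*(-116142))) - 3664133/1093688 = 4618857/(-696852) - 3664133*1/1093688 = 4618857*(-1/696852) - 3664133/1093688 = -1539619/232284 - 3664133/1093688 = -633745573661/63511555848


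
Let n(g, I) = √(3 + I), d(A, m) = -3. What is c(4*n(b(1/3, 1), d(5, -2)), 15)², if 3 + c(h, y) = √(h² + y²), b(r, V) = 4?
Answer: 144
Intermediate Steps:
c(h, y) = -3 + √(h² + y²)
c(4*n(b(1/3, 1), d(5, -2)), 15)² = (-3 + √((4*√(3 - 3))² + 15²))² = (-3 + √((4*√0)² + 225))² = (-3 + √((4*0)² + 225))² = (-3 + √(0² + 225))² = (-3 + √(0 + 225))² = (-3 + √225)² = (-3 + 15)² = 12² = 144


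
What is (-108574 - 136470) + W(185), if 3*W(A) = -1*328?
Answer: -735460/3 ≈ -2.4515e+5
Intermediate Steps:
W(A) = -328/3 (W(A) = (-1*328)/3 = (1/3)*(-328) = -328/3)
(-108574 - 136470) + W(185) = (-108574 - 136470) - 328/3 = -245044 - 328/3 = -735460/3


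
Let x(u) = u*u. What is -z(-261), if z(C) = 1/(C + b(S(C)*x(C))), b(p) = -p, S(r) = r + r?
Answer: -1/35558901 ≈ -2.8122e-8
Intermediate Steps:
S(r) = 2*r
x(u) = u²
z(C) = 1/(C - 2*C³) (z(C) = 1/(C - 2*C*C²) = 1/(C - 2*C³))
-z(-261) = -(-1)/(-1*(-261) + 2*(-261)³) = -(-1)/(261 + 2*(-17779581)) = -(-1)/(261 - 35559162) = -(-1)/(-35558901) = -(-1)*(-1)/35558901 = -1*1/35558901 = -1/35558901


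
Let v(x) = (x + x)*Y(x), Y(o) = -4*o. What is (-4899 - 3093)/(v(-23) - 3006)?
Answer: 3996/3619 ≈ 1.1042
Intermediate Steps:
v(x) = -8*x² (v(x) = (x + x)*(-4*x) = (2*x)*(-4*x) = -8*x²)
(-4899 - 3093)/(v(-23) - 3006) = (-4899 - 3093)/(-8*(-23)² - 3006) = -7992/(-8*529 - 3006) = -7992/(-4232 - 3006) = -7992/(-7238) = -7992*(-1/7238) = 3996/3619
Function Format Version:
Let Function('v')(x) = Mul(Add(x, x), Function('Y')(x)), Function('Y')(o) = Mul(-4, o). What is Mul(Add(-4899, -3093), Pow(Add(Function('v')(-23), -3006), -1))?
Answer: Rational(3996, 3619) ≈ 1.1042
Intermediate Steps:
Function('v')(x) = Mul(-8, Pow(x, 2)) (Function('v')(x) = Mul(Add(x, x), Mul(-4, x)) = Mul(Mul(2, x), Mul(-4, x)) = Mul(-8, Pow(x, 2)))
Mul(Add(-4899, -3093), Pow(Add(Function('v')(-23), -3006), -1)) = Mul(Add(-4899, -3093), Pow(Add(Mul(-8, Pow(-23, 2)), -3006), -1)) = Mul(-7992, Pow(Add(Mul(-8, 529), -3006), -1)) = Mul(-7992, Pow(Add(-4232, -3006), -1)) = Mul(-7992, Pow(-7238, -1)) = Mul(-7992, Rational(-1, 7238)) = Rational(3996, 3619)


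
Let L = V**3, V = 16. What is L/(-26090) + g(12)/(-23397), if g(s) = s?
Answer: -16024532/101737955 ≈ -0.15751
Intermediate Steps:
L = 4096 (L = 16**3 = 4096)
L/(-26090) + g(12)/(-23397) = 4096/(-26090) + 12/(-23397) = 4096*(-1/26090) + 12*(-1/23397) = -2048/13045 - 4/7799 = -16024532/101737955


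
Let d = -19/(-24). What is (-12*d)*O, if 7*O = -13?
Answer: 247/14 ≈ 17.643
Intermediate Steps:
O = -13/7 (O = (⅐)*(-13) = -13/7 ≈ -1.8571)
d = 19/24 (d = -19*(-1/24) = 19/24 ≈ 0.79167)
(-12*d)*O = -12*19/24*(-13/7) = -19/2*(-13/7) = 247/14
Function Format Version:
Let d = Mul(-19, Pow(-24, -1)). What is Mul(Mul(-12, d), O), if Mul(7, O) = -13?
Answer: Rational(247, 14) ≈ 17.643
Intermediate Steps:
O = Rational(-13, 7) (O = Mul(Rational(1, 7), -13) = Rational(-13, 7) ≈ -1.8571)
d = Rational(19, 24) (d = Mul(-19, Rational(-1, 24)) = Rational(19, 24) ≈ 0.79167)
Mul(Mul(-12, d), O) = Mul(Mul(-12, Rational(19, 24)), Rational(-13, 7)) = Mul(Rational(-19, 2), Rational(-13, 7)) = Rational(247, 14)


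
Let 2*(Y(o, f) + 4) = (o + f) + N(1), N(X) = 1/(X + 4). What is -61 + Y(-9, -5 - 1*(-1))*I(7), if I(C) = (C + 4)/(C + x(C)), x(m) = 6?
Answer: -349/5 ≈ -69.800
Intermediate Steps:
N(X) = 1/(4 + X)
Y(o, f) = -39/10 + f/2 + o/2 (Y(o, f) = -4 + ((o + f) + 1/(4 + 1))/2 = -4 + ((f + o) + 1/5)/2 = -4 + ((f + o) + ⅕)/2 = -4 + (⅕ + f + o)/2 = -4 + (⅒ + f/2 + o/2) = -39/10 + f/2 + o/2)
I(C) = (4 + C)/(6 + C) (I(C) = (C + 4)/(C + 6) = (4 + C)/(6 + C))
-61 + Y(-9, -5 - 1*(-1))*I(7) = -61 + (-39/10 + (-5 - 1*(-1))/2 + (½)*(-9))*((4 + 7)/(6 + 7)) = -61 + (-39/10 + (-5 + 1)/2 - 9/2)*(11/13) = -61 + (-39/10 + (½)*(-4) - 9/2)*((1/13)*11) = -61 + (-39/10 - 2 - 9/2)*(11/13) = -61 - 52/5*11/13 = -61 - 44/5 = -349/5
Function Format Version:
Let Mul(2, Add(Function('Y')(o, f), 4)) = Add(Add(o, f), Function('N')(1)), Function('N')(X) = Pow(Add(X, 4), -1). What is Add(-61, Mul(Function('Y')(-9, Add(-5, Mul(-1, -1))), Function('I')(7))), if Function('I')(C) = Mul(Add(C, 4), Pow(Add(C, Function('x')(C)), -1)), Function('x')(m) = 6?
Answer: Rational(-349, 5) ≈ -69.800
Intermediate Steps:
Function('N')(X) = Pow(Add(4, X), -1)
Function('Y')(o, f) = Add(Rational(-39, 10), Mul(Rational(1, 2), f), Mul(Rational(1, 2), o)) (Function('Y')(o, f) = Add(-4, Mul(Rational(1, 2), Add(Add(o, f), Pow(Add(4, 1), -1)))) = Add(-4, Mul(Rational(1, 2), Add(Add(f, o), Pow(5, -1)))) = Add(-4, Mul(Rational(1, 2), Add(Add(f, o), Rational(1, 5)))) = Add(-4, Mul(Rational(1, 2), Add(Rational(1, 5), f, o))) = Add(-4, Add(Rational(1, 10), Mul(Rational(1, 2), f), Mul(Rational(1, 2), o))) = Add(Rational(-39, 10), Mul(Rational(1, 2), f), Mul(Rational(1, 2), o)))
Function('I')(C) = Mul(Pow(Add(6, C), -1), Add(4, C)) (Function('I')(C) = Mul(Add(C, 4), Pow(Add(C, 6), -1)) = Mul(Add(4, C), Pow(Add(6, C), -1)) = Mul(Pow(Add(6, C), -1), Add(4, C)))
Add(-61, Mul(Function('Y')(-9, Add(-5, Mul(-1, -1))), Function('I')(7))) = Add(-61, Mul(Add(Rational(-39, 10), Mul(Rational(1, 2), Add(-5, Mul(-1, -1))), Mul(Rational(1, 2), -9)), Mul(Pow(Add(6, 7), -1), Add(4, 7)))) = Add(-61, Mul(Add(Rational(-39, 10), Mul(Rational(1, 2), Add(-5, 1)), Rational(-9, 2)), Mul(Pow(13, -1), 11))) = Add(-61, Mul(Add(Rational(-39, 10), Mul(Rational(1, 2), -4), Rational(-9, 2)), Mul(Rational(1, 13), 11))) = Add(-61, Mul(Add(Rational(-39, 10), -2, Rational(-9, 2)), Rational(11, 13))) = Add(-61, Mul(Rational(-52, 5), Rational(11, 13))) = Add(-61, Rational(-44, 5)) = Rational(-349, 5)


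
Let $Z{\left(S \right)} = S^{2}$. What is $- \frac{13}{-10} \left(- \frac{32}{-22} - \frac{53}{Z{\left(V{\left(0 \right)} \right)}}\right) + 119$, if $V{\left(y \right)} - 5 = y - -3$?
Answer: $\frac{843493}{7040} \approx 119.81$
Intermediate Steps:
$V{\left(y \right)} = 8 + y$ ($V{\left(y \right)} = 5 + \left(y - -3\right) = 5 + \left(y + 3\right) = 5 + \left(3 + y\right) = 8 + y$)
$- \frac{13}{-10} \left(- \frac{32}{-22} - \frac{53}{Z{\left(V{\left(0 \right)} \right)}}\right) + 119 = - \frac{13}{-10} \left(- \frac{32}{-22} - \frac{53}{\left(8 + 0\right)^{2}}\right) + 119 = \left(-13\right) \left(- \frac{1}{10}\right) \left(\left(-32\right) \left(- \frac{1}{22}\right) - \frac{53}{8^{2}}\right) + 119 = \frac{13 \left(\frac{16}{11} - \frac{53}{64}\right)}{10} + 119 = \frac{13}{10} \cdot \frac{441}{704} + 119 = \frac{5733}{7040} + 119 = \frac{843493}{7040}$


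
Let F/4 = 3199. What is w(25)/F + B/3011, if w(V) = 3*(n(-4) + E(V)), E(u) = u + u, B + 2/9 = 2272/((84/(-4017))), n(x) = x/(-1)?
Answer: -6254118529/173379402 ≈ -36.072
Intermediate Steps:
F = 12796 (F = 4*3199 = 12796)
n(x) = -x (n(x) = x*(-1) = -x)
B = -6844982/63 (B = -2/9 + 2272/((84/(-4017))) = -2/9 + 2272/((84*(-1/4017))) = -2/9 + 2272/(-28/1339) = -2/9 + 2272*(-1339/28) = -2/9 - 760552/7 = -6844982/63 ≈ -1.0865e+5)
E(u) = 2*u
w(V) = 12 + 6*V (w(V) = 3*(-1*(-4) + 2*V) = 3*(4 + 2*V) = 12 + 6*V)
w(25)/F + B/3011 = (12 + 6*25)/12796 - 6844982/63/3011 = (12 + 150)*(1/12796) - 6844982/63*1/3011 = 162*(1/12796) - 6844982/189693 = 81/6398 - 6844982/189693 = -6254118529/173379402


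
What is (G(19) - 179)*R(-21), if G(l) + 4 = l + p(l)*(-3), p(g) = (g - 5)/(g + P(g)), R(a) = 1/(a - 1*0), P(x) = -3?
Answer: 1333/168 ≈ 7.9345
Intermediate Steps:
R(a) = 1/a (R(a) = 1/(a + 0) = 1/a)
p(g) = (-5 + g)/(-3 + g) (p(g) = (g - 5)/(g - 3) = (-5 + g)/(-3 + g))
G(l) = -4 + l - 3*(-5 + l)/(-3 + l) (G(l) = -4 + (l + ((-5 + l)/(-3 + l))*(-3)) = -4 + (l - 3*(-5 + l)/(-3 + l)) = -4 + l - 3*(-5 + l)/(-3 + l))
(G(19) - 179)*R(-21) = ((27 + 19**2 - 10*19)/(-3 + 19) - 179)/(-21) = ((27 + 361 - 190)/16 - 179)*(-1/21) = ((1/16)*198 - 179)*(-1/21) = (99/8 - 179)*(-1/21) = -1333/8*(-1/21) = 1333/168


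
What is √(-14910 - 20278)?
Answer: 2*I*√8797 ≈ 187.58*I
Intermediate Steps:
√(-14910 - 20278) = √(-35188) = 2*I*√8797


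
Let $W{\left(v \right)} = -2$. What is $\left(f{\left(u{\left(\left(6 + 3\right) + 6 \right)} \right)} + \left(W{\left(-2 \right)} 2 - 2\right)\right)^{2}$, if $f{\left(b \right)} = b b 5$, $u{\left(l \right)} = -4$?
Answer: $5476$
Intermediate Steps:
$f{\left(b \right)} = 5 b^{2}$ ($f{\left(b \right)} = b^{2} \cdot 5 = 5 b^{2}$)
$\left(f{\left(u{\left(\left(6 + 3\right) + 6 \right)} \right)} + \left(W{\left(-2 \right)} 2 - 2\right)\right)^{2} = \left(5 \left(-4\right)^{2} - 6\right)^{2} = \left(5 \cdot 16 - 6\right)^{2} = \left(80 - 6\right)^{2} = 74^{2} = 5476$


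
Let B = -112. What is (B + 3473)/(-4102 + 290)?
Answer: -3361/3812 ≈ -0.88169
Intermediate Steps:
(B + 3473)/(-4102 + 290) = (-112 + 3473)/(-4102 + 290) = 3361/(-3812) = 3361*(-1/3812) = -3361/3812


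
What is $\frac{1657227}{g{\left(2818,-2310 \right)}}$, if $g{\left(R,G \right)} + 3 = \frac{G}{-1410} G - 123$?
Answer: $- \frac{25963223}{61264} \approx -423.79$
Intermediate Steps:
$g{\left(R,G \right)} = -126 - \frac{G^{2}}{1410}$ ($g{\left(R,G \right)} = -3 + \left(\frac{G}{-1410} G - 123\right) = -3 + \left(G \left(- \frac{1}{1410}\right) G - 123\right) = -3 + \left(- \frac{G}{1410} G - 123\right) = -3 - \left(123 + \frac{G^{2}}{1410}\right) = -126 - \frac{G^{2}}{1410}$)
$\frac{1657227}{g{\left(2818,-2310 \right)}} = \frac{1657227}{-126 - \frac{\left(-2310\right)^{2}}{1410}} = \frac{1657227}{-126 - \frac{177870}{47}} = \frac{1657227}{- \frac{183792}{47}} = 1657227 \left(- \frac{47}{183792}\right) = - \frac{25963223}{61264}$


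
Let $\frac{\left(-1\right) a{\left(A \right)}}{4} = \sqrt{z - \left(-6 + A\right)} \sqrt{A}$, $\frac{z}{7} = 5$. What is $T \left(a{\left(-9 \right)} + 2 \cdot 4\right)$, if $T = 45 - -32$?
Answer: $616 - 4620 i \sqrt{2} \approx 616.0 - 6533.7 i$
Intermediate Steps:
$z = 35$ ($z = 7 \cdot 5 = 35$)
$T = 77$ ($T = 45 + 32 = 77$)
$a{\left(A \right)} = - 4 \sqrt{A} \sqrt{41 - A}$ ($a{\left(A \right)} = - 4 \sqrt{35 - \left(-6 + A\right)} \sqrt{A} = - 4 \sqrt{41 - A} \sqrt{A} = - 4 \sqrt{A} \sqrt{41 - A}$)
$T \left(a{\left(-9 \right)} + 2 \cdot 4\right) = 77 \left(- 4 \sqrt{-9} \sqrt{41 - -9} + 2 \cdot 4\right) = 77 \left(- 4 \cdot 3 i \sqrt{41 + 9} + 8\right) = 77 \left(- 4 \cdot 3 i \sqrt{50} + 8\right) = 77 \left(- 4 \cdot 3 i 5 \sqrt{2} + 8\right) = 77 \left(- 60 i \sqrt{2} + 8\right) = 77 \left(8 - 60 i \sqrt{2}\right) = 616 - 4620 i \sqrt{2}$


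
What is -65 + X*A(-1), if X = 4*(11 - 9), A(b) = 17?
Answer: 71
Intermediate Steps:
X = 8 (X = 4*2 = 8)
-65 + X*A(-1) = -65 + 8*17 = -65 + 136 = 71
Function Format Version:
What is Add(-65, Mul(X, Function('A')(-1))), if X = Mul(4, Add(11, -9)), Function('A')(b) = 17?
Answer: 71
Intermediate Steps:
X = 8 (X = Mul(4, 2) = 8)
Add(-65, Mul(X, Function('A')(-1))) = Add(-65, Mul(8, 17)) = Add(-65, 136) = 71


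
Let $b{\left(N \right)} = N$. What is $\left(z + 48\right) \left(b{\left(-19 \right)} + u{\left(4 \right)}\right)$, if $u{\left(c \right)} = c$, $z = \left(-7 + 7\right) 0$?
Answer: $-720$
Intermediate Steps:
$z = 0$ ($z = 0 \cdot 0 = 0$)
$\left(z + 48\right) \left(b{\left(-19 \right)} + u{\left(4 \right)}\right) = \left(0 + 48\right) \left(-19 + 4\right) = 48 \left(-15\right) = -720$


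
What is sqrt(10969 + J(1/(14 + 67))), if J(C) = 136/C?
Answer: sqrt(21985) ≈ 148.27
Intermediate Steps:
sqrt(10969 + J(1/(14 + 67))) = sqrt(10969 + 136/(1/(14 + 67))) = sqrt(10969 + 136/(1/81)) = sqrt(10969 + 136*81) = sqrt(10969 + 11016) = sqrt(21985)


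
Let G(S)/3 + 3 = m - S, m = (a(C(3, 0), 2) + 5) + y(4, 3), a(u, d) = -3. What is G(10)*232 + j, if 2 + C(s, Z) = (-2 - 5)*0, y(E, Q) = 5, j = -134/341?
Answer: -1424150/341 ≈ -4176.4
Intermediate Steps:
j = -134/341 (j = -134*1/341 = -134/341 ≈ -0.39296)
C(s, Z) = -2 (C(s, Z) = -2 + (-2 - 5)*0 = -2 - 7*0 = -2 + 0 = -2)
m = 7 (m = (-3 + 5) + 5 = 2 + 5 = 7)
G(S) = 12 - 3*S (G(S) = -9 + 3*(7 - S) = -9 + (21 - 3*S) = 12 - 3*S)
G(10)*232 + j = (12 - 3*10)*232 - 134/341 = (12 - 30)*232 - 134/341 = -18*232 - 134/341 = -4176 - 134/341 = -1424150/341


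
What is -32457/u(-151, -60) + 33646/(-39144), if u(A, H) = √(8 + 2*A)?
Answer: -16823/19572 + 10819*I*√6/14 ≈ -0.85954 + 1892.9*I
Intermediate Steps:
-32457/u(-151, -60) + 33646/(-39144) = -32457/√(8 + 2*(-151)) + 33646/(-39144) = -32457/√(8 - 302) + 33646*(-1/39144) = -32457*(-I*√6/42) - 16823/19572 = -(-10819)*I*√6/14 - 16823/19572 = 10819*I*√6/14 - 16823/19572 = -16823/19572 + 10819*I*√6/14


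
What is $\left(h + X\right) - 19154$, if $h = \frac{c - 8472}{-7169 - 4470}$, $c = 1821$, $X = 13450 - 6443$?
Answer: $- \frac{141372282}{11639} \approx -12146.0$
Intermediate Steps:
$X = 7007$
$h = \frac{6651}{11639}$ ($h = \frac{1821 - 8472}{-7169 - 4470} = \frac{1821 - 8472}{-11639} = \left(-6651\right) \left(- \frac{1}{11639}\right) = \frac{6651}{11639} \approx 0.57144$)
$\left(h + X\right) - 19154 = \left(\frac{6651}{11639} + 7007\right) - 19154 = \frac{81561124}{11639} - 19154 = - \frac{141372282}{11639}$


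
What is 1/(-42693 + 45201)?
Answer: 1/2508 ≈ 0.00039872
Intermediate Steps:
1/(-42693 + 45201) = 1/2508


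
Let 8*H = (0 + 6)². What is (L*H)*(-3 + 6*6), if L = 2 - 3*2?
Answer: -594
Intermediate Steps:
L = -4 (L = 2 - 6 = -4)
H = 9/2 (H = (0 + 6)²/8 = (⅛)*6² = (⅛)*36 = 9/2 ≈ 4.5000)
(L*H)*(-3 + 6*6) = (-4*9/2)*(-3 + 6*6) = -18*(-3 + 36) = -18*33 = -594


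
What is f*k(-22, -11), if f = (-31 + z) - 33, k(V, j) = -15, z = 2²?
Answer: 900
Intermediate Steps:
z = 4
f = -60 (f = (-31 + 4) - 33 = -27 - 33 = -60)
f*k(-22, -11) = -60*(-15) = 900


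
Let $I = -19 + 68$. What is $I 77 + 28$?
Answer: $3801$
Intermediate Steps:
$I = 49$
$I 77 + 28 = 49 \cdot 77 + 28 = 3773 + 28 = 3801$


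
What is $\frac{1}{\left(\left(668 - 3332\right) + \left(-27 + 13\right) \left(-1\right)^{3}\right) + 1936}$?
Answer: $- \frac{1}{714} \approx -0.0014006$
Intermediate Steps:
$\frac{1}{\left(\left(668 - 3332\right) + \left(-27 + 13\right) \left(-1\right)^{3}\right) + 1936} = \frac{1}{\left(-2664 - -14\right) + 1936} = \frac{1}{\left(-2664 + 14\right) + 1936} = \frac{1}{-2650 + 1936} = \frac{1}{-714} = - \frac{1}{714}$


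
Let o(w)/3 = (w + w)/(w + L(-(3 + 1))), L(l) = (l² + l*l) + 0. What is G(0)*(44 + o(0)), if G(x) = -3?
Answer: -132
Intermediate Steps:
L(l) = 2*l² (L(l) = (l² + l²) + 0 = 2*l² + 0 = 2*l²)
o(w) = 6*w/(32 + w) (o(w) = 3*((w + w)/(w + 2*(-(3 + 1))²)) = 3*((2*w)/(w + 2*(-1*4)²)) = 3*((2*w)/(w + 2*(-4)²)) = 3*((2*w)/(w + 2*16)) = 3*((2*w)/(w + 32)) = 3*((2*w)/(32 + w)) = 3*(2*w/(32 + w)) = 6*w/(32 + w))
G(0)*(44 + o(0)) = -3*(44 + 6*0/(32 + 0)) = -3*(44 + 6*0/32) = -3*(44 + 6*0*(1/32)) = -3*(44 + 0) = -3*44 = -132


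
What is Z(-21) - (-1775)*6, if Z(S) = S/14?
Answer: 21297/2 ≈ 10649.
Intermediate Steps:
Z(S) = S/14 (Z(S) = S*(1/14) = S/14)
Z(-21) - (-1775)*6 = (1/14)*(-21) - (-1775)*6 = -3/2 - 355*(-30) = -3/2 + 10650 = 21297/2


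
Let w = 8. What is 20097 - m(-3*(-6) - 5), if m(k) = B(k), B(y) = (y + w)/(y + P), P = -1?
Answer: 80381/4 ≈ 20095.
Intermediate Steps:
B(y) = (8 + y)/(-1 + y) (B(y) = (y + 8)/(y - 1) = (8 + y)/(-1 + y))
m(k) = (8 + k)/(-1 + k)
20097 - m(-3*(-6) - 5) = 20097 - (8 + (-3*(-6) - 5))/(-1 + (-3*(-6) - 5)) = 20097 - (8 + (18 - 5))/(-1 + (18 - 5)) = 20097 - (8 + 13)/(-1 + 13) = 20097 - 21/12 = 20097 - 1*7/4 = 20097 - 7/4 = 80381/4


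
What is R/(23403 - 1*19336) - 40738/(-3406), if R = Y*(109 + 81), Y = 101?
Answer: 115521293/6926101 ≈ 16.679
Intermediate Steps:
R = 19190 (R = 101*(109 + 81) = 101*190 = 19190)
R/(23403 - 1*19336) - 40738/(-3406) = 19190/(23403 - 1*19336) - 40738/(-3406) = 19190/(23403 - 19336) - 40738*(-1/3406) = 19190/4067 + 20369/1703 = 115521293/6926101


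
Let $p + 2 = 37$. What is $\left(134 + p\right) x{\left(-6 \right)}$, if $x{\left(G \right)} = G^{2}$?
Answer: $6084$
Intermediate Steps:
$p = 35$ ($p = -2 + 37 = 35$)
$\left(134 + p\right) x{\left(-6 \right)} = \left(134 + 35\right) \left(-6\right)^{2} = 169 \cdot 36 = 6084$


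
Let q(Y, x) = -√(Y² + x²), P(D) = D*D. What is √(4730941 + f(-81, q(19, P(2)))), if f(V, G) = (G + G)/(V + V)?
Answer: √(383206221 + √377)/9 ≈ 2175.1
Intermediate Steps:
P(D) = D²
f(V, G) = G/V (f(V, G) = (2*G)/((2*V)) = (2*G)*(1/(2*V)) = G/V)
√(4730941 + f(-81, q(19, P(2)))) = √(4730941 - √(19² + (2²)²)/(-81)) = √(4730941 - √(361 + 4²)*(-1/81)) = √(4730941 - √(361 + 16)*(-1/81)) = √(4730941 - √377*(-1/81)) = √(4730941 + √377/81)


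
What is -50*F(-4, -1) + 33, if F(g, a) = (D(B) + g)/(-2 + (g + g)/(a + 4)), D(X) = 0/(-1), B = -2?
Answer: -69/7 ≈ -9.8571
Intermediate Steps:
D(X) = 0 (D(X) = 0*(-1) = 0)
F(g, a) = g/(-2 + 2*g/(4 + a)) (F(g, a) = (0 + g)/(-2 + (g + g)/(a + 4)) = g/(-2 + (2*g)/(4 + a)) = g/(-2 + 2*g/(4 + a)))
-50*F(-4, -1) + 33 = -25*(-4)*(-4 - 1*(-1))/(4 - 1 - 1*(-4)) + 33 = -25*(-4)*(-4 + 1)/(4 - 1 + 4) + 33 = -25*(-4)*(-3)/7 + 33 = -50*6/7 + 33 = -300/7 + 33 = -69/7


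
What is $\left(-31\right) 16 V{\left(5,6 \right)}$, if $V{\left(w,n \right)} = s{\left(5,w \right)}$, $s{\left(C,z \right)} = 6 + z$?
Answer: $-5456$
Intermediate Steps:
$V{\left(w,n \right)} = 6 + w$
$\left(-31\right) 16 V{\left(5,6 \right)} = \left(-31\right) 16 \left(6 + 5\right) = \left(-496\right) 11 = -5456$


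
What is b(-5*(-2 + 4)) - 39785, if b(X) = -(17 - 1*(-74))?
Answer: -39876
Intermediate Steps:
b(X) = -91 (b(X) = -(17 + 74) = -1*91 = -91)
b(-5*(-2 + 4)) - 39785 = -91 - 39785 = -39876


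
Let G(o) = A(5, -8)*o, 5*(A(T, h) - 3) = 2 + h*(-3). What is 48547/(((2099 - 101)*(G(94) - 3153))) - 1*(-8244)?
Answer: 4562603179/553446 ≈ 8244.0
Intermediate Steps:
A(T, h) = 17/5 - 3*h/5 (A(T, h) = 3 + (2 + h*(-3))/5 = 3 + (2 - 3*h)/5 = 3 + (2/5 - 3*h/5) = 17/5 - 3*h/5)
G(o) = 41*o/5 (G(o) = (17/5 - 3/5*(-8))*o = (17/5 + 24/5)*o = 41*o/5)
48547/(((2099 - 101)*(G(94) - 3153))) - 1*(-8244) = 48547/(((2099 - 101)*((41/5)*94 - 3153))) - 1*(-8244) = 48547/((1998*(3854/5 - 3153))) + 8244 = 48547/((1998*(-11911/5))) + 8244 = 48547/(-23798178/5) + 8244 = 48547*(-5/23798178) + 8244 = -5645/553446 + 8244 = 4562603179/553446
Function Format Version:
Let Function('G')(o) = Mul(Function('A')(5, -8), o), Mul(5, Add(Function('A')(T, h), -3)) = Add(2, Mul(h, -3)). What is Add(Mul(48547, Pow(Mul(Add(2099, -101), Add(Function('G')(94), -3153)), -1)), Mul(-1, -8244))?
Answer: Rational(4562603179, 553446) ≈ 8244.0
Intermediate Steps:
Function('A')(T, h) = Add(Rational(17, 5), Mul(Rational(-3, 5), h)) (Function('A')(T, h) = Add(3, Mul(Rational(1, 5), Add(2, Mul(h, -3)))) = Add(3, Mul(Rational(1, 5), Add(2, Mul(-3, h)))) = Add(3, Add(Rational(2, 5), Mul(Rational(-3, 5), h))) = Add(Rational(17, 5), Mul(Rational(-3, 5), h)))
Function('G')(o) = Mul(Rational(41, 5), o) (Function('G')(o) = Mul(Add(Rational(17, 5), Mul(Rational(-3, 5), -8)), o) = Mul(Add(Rational(17, 5), Rational(24, 5)), o) = Mul(Rational(41, 5), o))
Add(Mul(48547, Pow(Mul(Add(2099, -101), Add(Function('G')(94), -3153)), -1)), Mul(-1, -8244)) = Add(Mul(48547, Pow(Mul(Add(2099, -101), Add(Mul(Rational(41, 5), 94), -3153)), -1)), Mul(-1, -8244)) = Add(Mul(48547, Pow(Mul(1998, Add(Rational(3854, 5), -3153)), -1)), 8244) = Add(Mul(48547, Pow(Mul(1998, Rational(-11911, 5)), -1)), 8244) = Add(Mul(48547, Pow(Rational(-23798178, 5), -1)), 8244) = Add(Mul(48547, Rational(-5, 23798178)), 8244) = Add(Rational(-5645, 553446), 8244) = Rational(4562603179, 553446)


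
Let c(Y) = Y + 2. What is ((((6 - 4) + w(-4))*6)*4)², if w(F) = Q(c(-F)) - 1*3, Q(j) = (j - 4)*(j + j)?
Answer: 304704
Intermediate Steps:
c(Y) = 2 + Y
Q(j) = 2*j*(-4 + j) (Q(j) = (-4 + j)*(2*j) = 2*j*(-4 + j))
w(F) = -3 + 2*(-2 - F)*(2 - F) (w(F) = 2*(2 - F)*(-4 + (2 - F)) - 1*3 = 2*(2 - F)*(-2 - F) - 3 = 2*(-2 - F)*(2 - F) - 3 = -3 + 2*(-2 - F)*(2 - F))
((((6 - 4) + w(-4))*6)*4)² = ((((6 - 4) + (-11 + 2*(-4)²))*6)*4)² = (((2 + (-11 + 2*16))*6)*4)² = (((2 + (-11 + 32))*6)*4)² = (((2 + 21)*6)*4)² = ((23*6)*4)² = (138*4)² = 552² = 304704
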